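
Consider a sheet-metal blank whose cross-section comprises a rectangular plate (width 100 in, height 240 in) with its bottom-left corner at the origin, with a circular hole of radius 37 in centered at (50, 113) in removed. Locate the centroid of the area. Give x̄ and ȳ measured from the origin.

Part | A | x̄ᵢ | ȳᵢ | A·x̄ᵢ | A·ȳᵢ
plate | 24000.00 | 50.00 | 120.00 | 1200000.00 | 2880000.00
hole | -4300.84 | 50.00 | 113.00 | -215042.02 | -485994.96
Σ | 19699.16 |  |  | 984957.98 | 2394005.04
x̄ = 984957.98 / 19699.16 = 50.00 in
ȳ = 2394005.04 / 19699.16 = 121.53 in

x̄ = 50.00 in, ȳ = 121.53 in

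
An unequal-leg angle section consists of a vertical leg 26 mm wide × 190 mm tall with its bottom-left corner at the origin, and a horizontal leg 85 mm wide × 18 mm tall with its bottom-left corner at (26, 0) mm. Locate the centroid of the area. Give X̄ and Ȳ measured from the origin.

X̄ = 26.12 mm, Ȳ = 74.66 mm

vertical leg: A = 26 × 190 = 4940.00, centroid at (13.00, 95.00).
horizontal leg: A = 85 × 18 = 1530.00, centroid at (68.50, 9.00).
ΣA = 6470.00 mm², ΣAX̄ = 169025.00 mm³, ΣAȲ = 483070.00 mm³.
X̄ = 169025.00/6470.00 = 26.12 mm; Ȳ = 483070.00/6470.00 = 74.66 mm.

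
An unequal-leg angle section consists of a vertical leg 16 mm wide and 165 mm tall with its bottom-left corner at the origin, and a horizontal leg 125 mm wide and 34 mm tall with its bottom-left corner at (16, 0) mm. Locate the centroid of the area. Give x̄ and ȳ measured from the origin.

x̄ = 51.49 mm, ȳ = 42.10 mm

vertical leg: A = 16 × 165 = 2640.00, centroid at (8.00, 82.50).
horizontal leg: A = 125 × 34 = 4250.00, centroid at (78.50, 17.00).
ΣA = 6890.00 mm², ΣAx̄ = 354745.00 mm³, ΣAȳ = 290050.00 mm³.
x̄ = 354745.00/6890.00 = 51.49 mm; ȳ = 290050.00/6890.00 = 42.10 mm.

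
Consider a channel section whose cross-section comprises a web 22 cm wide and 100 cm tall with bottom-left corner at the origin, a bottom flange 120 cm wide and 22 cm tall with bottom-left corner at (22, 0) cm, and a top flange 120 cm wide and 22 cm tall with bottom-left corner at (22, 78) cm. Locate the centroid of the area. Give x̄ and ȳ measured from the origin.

Part | A | x̄ᵢ | ȳᵢ | A·x̄ᵢ | A·ȳᵢ
web | 2200.00 | 11.00 | 50.00 | 24200.00 | 110000.00
bottom flange | 2640.00 | 82.00 | 11.00 | 216480.00 | 29040.00
top flange | 2640.00 | 82.00 | 89.00 | 216480.00 | 234960.00
Σ | 7480.00 |  |  | 457160.00 | 374000.00
x̄ = 457160.00 / 7480.00 = 61.12 cm
ȳ = 374000.00 / 7480.00 = 50.00 cm

x̄ = 61.12 cm, ȳ = 50.00 cm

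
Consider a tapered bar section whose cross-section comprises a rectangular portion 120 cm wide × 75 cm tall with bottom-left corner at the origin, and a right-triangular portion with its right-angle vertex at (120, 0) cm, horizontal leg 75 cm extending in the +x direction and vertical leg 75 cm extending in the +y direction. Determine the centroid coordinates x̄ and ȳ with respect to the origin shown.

rectangular portion: A = 120 × 75 = 9000.00, centroid at (60.00, 37.50).
triangular portion: A = ½·75·75 = 2812.50, centroid at (145.00, 25.00).
ΣA = 11812.50 cm²
ΣAx̄ = (9000.00)(60.00) + (2812.50)(145.00) = 947812.50 cm³
ΣAȳ = (9000.00)(37.50) + (2812.50)(25.00) = 407812.50 cm³
x̄ = 947812.50 / 11812.50 = 80.24 cm
ȳ = 407812.50 / 11812.50 = 34.52 cm

x̄ = 80.24 cm, ȳ = 34.52 cm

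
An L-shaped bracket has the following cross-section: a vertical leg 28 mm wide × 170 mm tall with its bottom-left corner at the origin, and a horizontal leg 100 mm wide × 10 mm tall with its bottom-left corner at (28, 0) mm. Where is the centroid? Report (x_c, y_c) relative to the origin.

vertical leg: A = 28 × 170 = 4760.00, centroid at (14.00, 85.00).
horizontal leg: A = 100 × 10 = 1000.00, centroid at (78.00, 5.00).
ΣA = 5760.00 mm², ΣAx_c = 144640.00 mm³, ΣAy_c = 409600.00 mm³.
x_c = 144640.00/5760.00 = 25.11 mm; y_c = 409600.00/5760.00 = 71.11 mm.

x_c = 25.11 mm, y_c = 71.11 mm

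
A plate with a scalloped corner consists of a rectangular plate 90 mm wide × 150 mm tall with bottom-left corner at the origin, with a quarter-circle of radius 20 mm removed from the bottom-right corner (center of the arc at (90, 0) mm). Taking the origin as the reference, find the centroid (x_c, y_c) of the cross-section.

Part | A | x̄ᵢ | ȳᵢ | A·x̄ᵢ | A·ȳᵢ
plate | 13500.00 | 45.00 | 75.00 | 607500.00 | 1012500.00
removed quarter-circle | -314.16 | 81.51 | 8.49 | -25607.67 | -2666.67
Σ | 13185.84 |  |  | 581892.33 | 1009833.33
x_c = 581892.33 / 13185.84 = 44.13 mm
y_c = 1009833.33 / 13185.84 = 76.58 mm

x_c = 44.13 mm, y_c = 76.58 mm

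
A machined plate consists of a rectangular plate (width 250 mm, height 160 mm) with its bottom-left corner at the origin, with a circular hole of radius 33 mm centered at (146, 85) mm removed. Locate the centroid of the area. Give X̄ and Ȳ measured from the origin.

X̄ = 123.04 mm, Ȳ = 79.53 mm

plate: A = 250 × 160 = 40000.00, centroid at (125.00, 80.00).
hole: A = −π·33² = -3421.19, centroid at (146.00, 85.00).
ΣA = 36578.81 mm²
ΣAX̄ = (40000.00)(125.00) + (-3421.19)(146.00) = 4500505.62 mm³
ΣAȲ = (40000.00)(80.00) + (-3421.19)(85.00) = 2909198.48 mm³
X̄ = 4500505.62 / 36578.81 = 123.04 mm
Ȳ = 2909198.48 / 36578.81 = 79.53 mm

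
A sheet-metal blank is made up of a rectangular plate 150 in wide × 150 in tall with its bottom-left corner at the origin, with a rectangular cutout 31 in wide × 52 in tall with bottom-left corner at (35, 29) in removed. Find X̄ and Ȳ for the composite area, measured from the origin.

plate: A = 150 × 150 = 22500.00, centroid at (75.00, 75.00).
hole: A = −(31 × 52) = -1612.00, centroid at (50.50, 55.00).
ΣA = 20888.00 in²
ΣAX̄ = (22500.00)(75.00) + (-1612.00)(50.50) = 1606094.00 in³
ΣAȲ = (22500.00)(75.00) + (-1612.00)(55.00) = 1598840.00 in³
X̄ = 1606094.00 / 20888.00 = 76.89 in
Ȳ = 1598840.00 / 20888.00 = 76.54 in

X̄ = 76.89 in, Ȳ = 76.54 in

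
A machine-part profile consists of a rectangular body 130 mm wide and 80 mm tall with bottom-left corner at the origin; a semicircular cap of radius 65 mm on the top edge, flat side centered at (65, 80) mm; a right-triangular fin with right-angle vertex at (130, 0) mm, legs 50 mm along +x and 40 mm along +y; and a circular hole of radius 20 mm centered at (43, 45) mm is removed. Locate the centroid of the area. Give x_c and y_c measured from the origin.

x_c = 71.51 mm, y_c = 64.77 mm

rectangular body: A = 130 × 80 = 10400.00, centroid at (65.00, 40.00).
semicircular top: A = ½π·65² = 6636.61, centroid at (65.00, 107.59).
triangular fin: A = ½·50·40 = 1000.00, centroid at (146.67, 13.33).
hole: A = −π·20² = -1256.64, centroid at (43.00, 45.00).
ΣA = 16779.98 mm², ΣAx_c = 1200011.21 mm³, ΣAy_c = 1086797.16 mm³.
x_c = 1200011.21/16779.98 = 71.51 mm; y_c = 1086797.16/16779.98 = 64.77 mm.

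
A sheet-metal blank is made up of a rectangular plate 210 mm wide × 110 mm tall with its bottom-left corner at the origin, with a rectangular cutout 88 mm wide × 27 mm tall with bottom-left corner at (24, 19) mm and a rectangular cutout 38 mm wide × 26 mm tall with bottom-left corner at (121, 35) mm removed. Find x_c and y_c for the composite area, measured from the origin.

x_c = 107.70 mm, y_c = 58.06 mm

Part | A | x̄ᵢ | ȳᵢ | A·x̄ᵢ | A·ȳᵢ
plate | 23100.00 | 105.00 | 55.00 | 2425500.00 | 1270500.00
hole 1 | -2376.00 | 68.00 | 32.50 | -161568.00 | -77220.00
hole 2 | -988.00 | 140.00 | 48.00 | -138320.00 | -47424.00
Σ | 19736.00 |  |  | 2125612.00 | 1145856.00
x_c = 2125612.00 / 19736.00 = 107.70 mm
y_c = 1145856.00 / 19736.00 = 58.06 mm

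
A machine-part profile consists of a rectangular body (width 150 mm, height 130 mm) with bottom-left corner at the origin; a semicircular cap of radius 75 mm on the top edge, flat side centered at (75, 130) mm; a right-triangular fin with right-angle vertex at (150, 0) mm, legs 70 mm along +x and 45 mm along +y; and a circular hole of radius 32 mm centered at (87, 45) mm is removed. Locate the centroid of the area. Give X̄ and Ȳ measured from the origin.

X̄ = 79.36 mm, Ȳ = 96.51 mm

rectangular body: A = 150 × 130 = 19500.00, centroid at (75.00, 65.00).
semicircular top: A = ½π·75² = 8835.73, centroid at (75.00, 161.83).
triangular fin: A = ½·70·45 = 1575.00, centroid at (173.33, 15.00).
hole: A = −π·32² = -3216.99, centroid at (87.00, 45.00).
ΣA = 26693.74 mm²
ΣAX̄ = (19500.00)(75.00) + (8835.73)(75.00) + (1575.00)(173.33) + (-3216.99)(87.00) = 2118301.49 mm³
ΣAȲ = (19500.00)(65.00) + (8835.73)(161.83) + (1575.00)(15.00) + (-3216.99)(45.00) = 2576255.22 mm³
X̄ = 2118301.49 / 26693.74 = 79.36 mm
Ȳ = 2576255.22 / 26693.74 = 96.51 mm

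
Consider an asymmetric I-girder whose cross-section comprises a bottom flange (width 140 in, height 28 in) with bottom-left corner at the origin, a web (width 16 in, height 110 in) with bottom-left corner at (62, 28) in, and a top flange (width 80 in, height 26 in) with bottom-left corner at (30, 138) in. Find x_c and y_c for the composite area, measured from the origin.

x_c = 70.00 in, y_c = 66.37 in

bottom flange: A = 140 × 28 = 3920.00, centroid at (70.00, 14.00).
web: A = 16 × 110 = 1760.00, centroid at (70.00, 83.00).
top flange: A = 80 × 26 = 2080.00, centroid at (70.00, 151.00).
ΣA = 7760.00 in²
ΣAx_c = (3920.00)(70.00) + (1760.00)(70.00) + (2080.00)(70.00) = 543200.00 in³
ΣAy_c = (3920.00)(14.00) + (1760.00)(83.00) + (2080.00)(151.00) = 515040.00 in³
x_c = 543200.00 / 7760.00 = 70.00 in
y_c = 515040.00 / 7760.00 = 66.37 in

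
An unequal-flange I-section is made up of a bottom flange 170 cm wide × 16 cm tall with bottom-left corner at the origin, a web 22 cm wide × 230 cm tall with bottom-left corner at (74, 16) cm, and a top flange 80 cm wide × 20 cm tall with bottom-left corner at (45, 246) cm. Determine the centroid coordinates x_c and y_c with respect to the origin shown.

x_c = 85.00 cm, y_c = 116.65 cm

bottom flange: A = 170 × 16 = 2720.00, centroid at (85.00, 8.00).
web: A = 22 × 230 = 5060.00, centroid at (85.00, 131.00).
top flange: A = 80 × 20 = 1600.00, centroid at (85.00, 256.00).
ΣA = 9380.00 cm², ΣAx_c = 797300.00 cm³, ΣAy_c = 1094220.00 cm³.
x_c = 797300.00/9380.00 = 85.00 cm; y_c = 1094220.00/9380.00 = 116.65 cm.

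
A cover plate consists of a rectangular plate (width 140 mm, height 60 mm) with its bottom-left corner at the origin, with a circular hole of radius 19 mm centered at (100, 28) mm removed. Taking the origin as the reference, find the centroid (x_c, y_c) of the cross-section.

x_c = 65.32 mm, y_c = 30.31 mm

Part | A | x̄ᵢ | ȳᵢ | A·x̄ᵢ | A·ȳᵢ
plate | 8400.00 | 70.00 | 30.00 | 588000.00 | 252000.00
hole | -1134.11 | 100.00 | 28.00 | -113411.49 | -31755.22
Σ | 7265.89 |  |  | 474588.51 | 220244.78
x_c = 474588.51 / 7265.89 = 65.32 mm
y_c = 220244.78 / 7265.89 = 30.31 mm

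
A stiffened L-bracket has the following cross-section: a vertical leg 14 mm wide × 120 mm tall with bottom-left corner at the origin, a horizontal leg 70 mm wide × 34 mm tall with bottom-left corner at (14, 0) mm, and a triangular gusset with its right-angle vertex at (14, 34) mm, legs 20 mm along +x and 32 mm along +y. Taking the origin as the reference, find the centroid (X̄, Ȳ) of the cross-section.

X̄ = 30.82 mm, Ȳ = 35.51 mm

Part | A | x̄ᵢ | ȳᵢ | A·x̄ᵢ | A·ȳᵢ
vertical leg | 1680.00 | 7.00 | 60.00 | 11760.00 | 100800.00
horizontal leg | 2380.00 | 49.00 | 17.00 | 116620.00 | 40460.00
gusset | 320.00 | 20.67 | 44.67 | 6613.33 | 14293.33
Σ | 4380.00 |  |  | 134993.33 | 155553.33
X̄ = 134993.33 / 4380.00 = 30.82 mm
Ȳ = 155553.33 / 4380.00 = 35.51 mm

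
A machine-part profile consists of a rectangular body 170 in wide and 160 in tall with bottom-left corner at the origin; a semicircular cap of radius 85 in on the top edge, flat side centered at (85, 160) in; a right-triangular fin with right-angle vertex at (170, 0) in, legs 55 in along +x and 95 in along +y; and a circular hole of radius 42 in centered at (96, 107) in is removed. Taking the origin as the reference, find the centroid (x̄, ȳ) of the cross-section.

rectangular body: A = 170 × 160 = 27200.00, centroid at (85.00, 80.00).
semicircular top: A = ½π·85² = 11349.00, centroid at (85.00, 196.08).
triangular fin: A = ½·55·95 = 2612.50, centroid at (188.33, 31.67).
hole: A = −π·42² = -5541.77, centroid at (96.00, 107.00).
ΣA = 35619.73 in², ΣAx̄ = 3236676.26 in³, ΣAȳ = 3891017.06 in³.
x̄ = 3236676.26/35619.73 = 90.87 in; ȳ = 3891017.06/35619.73 = 109.24 in.

x̄ = 90.87 in, ȳ = 109.24 in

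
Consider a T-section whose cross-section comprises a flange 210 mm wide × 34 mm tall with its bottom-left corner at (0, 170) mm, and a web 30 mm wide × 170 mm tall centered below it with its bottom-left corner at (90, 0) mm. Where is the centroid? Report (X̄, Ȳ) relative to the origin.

X̄ = 105.00 mm, Ȳ = 144.50 mm

web: A = 30 × 170 = 5100.00, centroid at (105.00, 85.00).
flange: A = 210 × 34 = 7140.00, centroid at (105.00, 187.00).
ΣA = 12240.00 mm²
ΣAX̄ = (5100.00)(105.00) + (7140.00)(105.00) = 1285200.00 mm³
ΣAȲ = (5100.00)(85.00) + (7140.00)(187.00) = 1768680.00 mm³
X̄ = 1285200.00 / 12240.00 = 105.00 mm
Ȳ = 1768680.00 / 12240.00 = 144.50 mm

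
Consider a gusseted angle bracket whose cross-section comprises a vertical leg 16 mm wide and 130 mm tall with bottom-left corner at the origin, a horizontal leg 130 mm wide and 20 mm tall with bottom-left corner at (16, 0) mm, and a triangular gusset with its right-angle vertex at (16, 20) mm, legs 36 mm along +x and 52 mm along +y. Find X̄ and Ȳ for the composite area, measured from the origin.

X̄ = 45.13 mm, Ȳ = 34.93 mm

Part | A | x̄ᵢ | ȳᵢ | A·x̄ᵢ | A·ȳᵢ
vertical leg | 2080.00 | 8.00 | 65.00 | 16640.00 | 135200.00
horizontal leg | 2600.00 | 81.00 | 10.00 | 210600.00 | 26000.00
gusset | 936.00 | 28.00 | 37.33 | 26208.00 | 34944.00
Σ | 5616.00 |  |  | 253448.00 | 196144.00
X̄ = 253448.00 / 5616.00 = 45.13 mm
Ȳ = 196144.00 / 5616.00 = 34.93 mm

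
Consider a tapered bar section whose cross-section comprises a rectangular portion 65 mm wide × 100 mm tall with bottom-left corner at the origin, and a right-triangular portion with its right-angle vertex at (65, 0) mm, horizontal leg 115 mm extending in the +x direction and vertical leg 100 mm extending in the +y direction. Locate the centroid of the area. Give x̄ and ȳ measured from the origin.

x̄ = 65.75 mm, ȳ = 42.18 mm

rectangular portion: A = 65 × 100 = 6500.00, centroid at (32.50, 50.00).
triangular portion: A = ½·115·100 = 5750.00, centroid at (103.33, 33.33).
ΣA = 12250.00 mm²
ΣAx̄ = (6500.00)(32.50) + (5750.00)(103.33) = 805416.67 mm³
ΣAȳ = (6500.00)(50.00) + (5750.00)(33.33) = 516666.67 mm³
x̄ = 805416.67 / 12250.00 = 65.75 mm
ȳ = 516666.67 / 12250.00 = 42.18 mm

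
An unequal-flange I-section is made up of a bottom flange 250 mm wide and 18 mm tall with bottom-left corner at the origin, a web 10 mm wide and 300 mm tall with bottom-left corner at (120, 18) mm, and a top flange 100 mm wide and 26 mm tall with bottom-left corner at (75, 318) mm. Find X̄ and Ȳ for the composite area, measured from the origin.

Part | A | x̄ᵢ | ȳᵢ | A·x̄ᵢ | A·ȳᵢ
bottom flange | 4500.00 | 125.00 | 9.00 | 562500.00 | 40500.00
web | 3000.00 | 125.00 | 168.00 | 375000.00 | 504000.00
top flange | 2600.00 | 125.00 | 331.00 | 325000.00 | 860600.00
Σ | 10100.00 |  |  | 1262500.00 | 1405100.00
X̄ = 1262500.00 / 10100.00 = 125.00 mm
Ȳ = 1405100.00 / 10100.00 = 139.12 mm

X̄ = 125.00 mm, Ȳ = 139.12 mm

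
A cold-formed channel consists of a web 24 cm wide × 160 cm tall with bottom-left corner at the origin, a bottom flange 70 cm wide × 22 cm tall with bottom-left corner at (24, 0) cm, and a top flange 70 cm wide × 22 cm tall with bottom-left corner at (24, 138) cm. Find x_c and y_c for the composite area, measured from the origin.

web: A = 24 × 160 = 3840.00, centroid at (12.00, 80.00).
bottom flange: A = 70 × 22 = 1540.00, centroid at (59.00, 11.00).
top flange: A = 70 × 22 = 1540.00, centroid at (59.00, 149.00).
ΣA = 6920.00 cm², ΣAx_c = 227800.00 cm³, ΣAy_c = 553600.00 cm³.
x_c = 227800.00/6920.00 = 32.92 cm; y_c = 553600.00/6920.00 = 80.00 cm.

x_c = 32.92 cm, y_c = 80.00 cm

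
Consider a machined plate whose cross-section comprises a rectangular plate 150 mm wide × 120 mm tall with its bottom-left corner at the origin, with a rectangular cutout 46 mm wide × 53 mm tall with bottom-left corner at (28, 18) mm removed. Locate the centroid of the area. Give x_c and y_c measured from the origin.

plate: A = 150 × 120 = 18000.00, centroid at (75.00, 60.00).
hole: A = −(46 × 53) = -2438.00, centroid at (51.00, 44.50).
ΣA = 15562.00 mm², ΣAx_c = 1225662.00 mm³, ΣAy_c = 971509.00 mm³.
x_c = 1225662.00/15562.00 = 78.76 mm; y_c = 971509.00/15562.00 = 62.43 mm.

x_c = 78.76 mm, y_c = 62.43 mm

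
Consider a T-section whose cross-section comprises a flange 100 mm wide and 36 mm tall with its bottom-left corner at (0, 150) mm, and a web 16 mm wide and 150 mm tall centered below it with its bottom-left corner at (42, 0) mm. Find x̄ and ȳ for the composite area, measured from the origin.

Part | A | x̄ᵢ | ȳᵢ | A·x̄ᵢ | A·ȳᵢ
web | 2400.00 | 50.00 | 75.00 | 120000.00 | 180000.00
flange | 3600.00 | 50.00 | 168.00 | 180000.00 | 604800.00
Σ | 6000.00 |  |  | 300000.00 | 784800.00
x̄ = 300000.00 / 6000.00 = 50.00 mm
ȳ = 784800.00 / 6000.00 = 130.80 mm

x̄ = 50.00 mm, ȳ = 130.80 mm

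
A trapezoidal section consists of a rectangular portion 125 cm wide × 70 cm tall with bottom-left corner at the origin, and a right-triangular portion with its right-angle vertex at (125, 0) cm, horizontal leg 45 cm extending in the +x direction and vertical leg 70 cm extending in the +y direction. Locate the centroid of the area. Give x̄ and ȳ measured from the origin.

x̄ = 74.32 cm, ȳ = 33.22 cm

rectangular portion: A = 125 × 70 = 8750.00, centroid at (62.50, 35.00).
triangular portion: A = ½·45·70 = 1575.00, centroid at (140.00, 23.33).
ΣA = 10325.00 cm²
ΣAx̄ = (8750.00)(62.50) + (1575.00)(140.00) = 767375.00 cm³
ΣAȳ = (8750.00)(35.00) + (1575.00)(23.33) = 343000.00 cm³
x̄ = 767375.00 / 10325.00 = 74.32 cm
ȳ = 343000.00 / 10325.00 = 33.22 cm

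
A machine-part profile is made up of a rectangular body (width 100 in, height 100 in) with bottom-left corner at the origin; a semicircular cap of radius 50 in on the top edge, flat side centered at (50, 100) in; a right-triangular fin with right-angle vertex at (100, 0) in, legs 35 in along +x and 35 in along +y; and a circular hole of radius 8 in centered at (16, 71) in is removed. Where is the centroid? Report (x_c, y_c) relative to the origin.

x_c = 53.11 in, y_c = 67.57 in

rectangular body: A = 100 × 100 = 10000.00, centroid at (50.00, 50.00).
semicircular top: A = ½π·50² = 3926.99, centroid at (50.00, 121.22).
triangular fin: A = ½·35·35 = 612.50, centroid at (111.67, 11.67).
hole: A = −π·8² = -201.06, centroid at (16.00, 71.00).
ΣA = 14338.43 in², ΣAx_c = 761528.38 in³, ΣAy_c = 968902.85 in³.
x_c = 761528.38/14338.43 = 53.11 in; y_c = 968902.85/14338.43 = 67.57 in.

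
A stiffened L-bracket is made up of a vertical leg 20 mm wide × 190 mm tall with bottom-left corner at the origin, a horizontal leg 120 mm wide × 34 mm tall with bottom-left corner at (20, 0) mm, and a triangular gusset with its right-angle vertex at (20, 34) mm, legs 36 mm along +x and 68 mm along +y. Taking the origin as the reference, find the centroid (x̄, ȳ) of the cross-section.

vertical leg: A = 20 × 190 = 3800.00, centroid at (10.00, 95.00).
horizontal leg: A = 120 × 34 = 4080.00, centroid at (80.00, 17.00).
gusset: A = ½·36·68 = 1224.00, centroid at (32.00, 56.67).
ΣA = 9104.00 mm², ΣAx̄ = 403568.00 mm³, ΣAȳ = 499720.00 mm³.
x̄ = 403568.00/9104.00 = 44.33 mm; ȳ = 499720.00/9104.00 = 54.89 mm.

x̄ = 44.33 mm, ȳ = 54.89 mm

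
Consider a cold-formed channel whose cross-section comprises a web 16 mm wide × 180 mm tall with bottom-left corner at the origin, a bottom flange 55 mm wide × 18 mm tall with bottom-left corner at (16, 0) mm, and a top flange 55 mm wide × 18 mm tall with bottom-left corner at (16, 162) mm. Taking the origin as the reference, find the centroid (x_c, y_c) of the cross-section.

x_c = 22.46 mm, y_c = 90.00 mm

web: A = 16 × 180 = 2880.00, centroid at (8.00, 90.00).
bottom flange: A = 55 × 18 = 990.00, centroid at (43.50, 9.00).
top flange: A = 55 × 18 = 990.00, centroid at (43.50, 171.00).
ΣA = 4860.00 mm², ΣAx_c = 109170.00 mm³, ΣAy_c = 437400.00 mm³.
x_c = 109170.00/4860.00 = 22.46 mm; y_c = 437400.00/4860.00 = 90.00 mm.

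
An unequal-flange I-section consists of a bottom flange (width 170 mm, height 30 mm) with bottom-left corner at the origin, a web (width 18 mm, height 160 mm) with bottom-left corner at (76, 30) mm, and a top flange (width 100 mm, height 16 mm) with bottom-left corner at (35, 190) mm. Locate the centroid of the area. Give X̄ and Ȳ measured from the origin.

X̄ = 85.00 mm, Ȳ = 74.12 mm

bottom flange: A = 170 × 30 = 5100.00, centroid at (85.00, 15.00).
web: A = 18 × 160 = 2880.00, centroid at (85.00, 110.00).
top flange: A = 100 × 16 = 1600.00, centroid at (85.00, 198.00).
ΣA = 9580.00 mm²
ΣAX̄ = (5100.00)(85.00) + (2880.00)(85.00) + (1600.00)(85.00) = 814300.00 mm³
ΣAȲ = (5100.00)(15.00) + (2880.00)(110.00) + (1600.00)(198.00) = 710100.00 mm³
X̄ = 814300.00 / 9580.00 = 85.00 mm
Ȳ = 710100.00 / 9580.00 = 74.12 mm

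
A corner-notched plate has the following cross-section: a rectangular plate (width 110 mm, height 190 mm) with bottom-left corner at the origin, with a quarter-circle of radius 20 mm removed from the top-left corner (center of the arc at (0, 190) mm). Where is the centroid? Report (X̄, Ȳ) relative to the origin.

X̄ = 55.71 mm, Ȳ = 93.68 mm

plate: A = 110 × 190 = 20900.00, centroid at (55.00, 95.00).
removed quarter-circle: A = −¼π·20² = -314.16, centroid at (8.49, 181.51).
ΣA = 20585.84 mm²
ΣAX̄ = (20900.00)(55.00) + (-314.16)(8.49) = 1146833.33 mm³
ΣAȲ = (20900.00)(95.00) + (-314.16)(181.51) = 1928476.41 mm³
X̄ = 1146833.33 / 20585.84 = 55.71 mm
Ȳ = 1928476.41 / 20585.84 = 93.68 mm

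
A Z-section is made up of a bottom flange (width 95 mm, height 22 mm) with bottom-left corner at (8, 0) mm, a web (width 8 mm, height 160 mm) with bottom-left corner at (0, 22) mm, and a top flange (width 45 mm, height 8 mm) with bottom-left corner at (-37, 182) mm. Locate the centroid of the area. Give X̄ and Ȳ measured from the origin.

bottom flange: A = 95 × 22 = 2090.00, centroid at (55.50, 11.00).
web: A = 8 × 160 = 1280.00, centroid at (4.00, 102.00).
top flange: A = 45 × 8 = 360.00, centroid at (-14.50, 186.00).
ΣA = 3730.00 mm²
ΣAX̄ = (2090.00)(55.50) + (1280.00)(4.00) + (360.00)(-14.50) = 115895.00 mm³
ΣAȲ = (2090.00)(11.00) + (1280.00)(102.00) + (360.00)(186.00) = 220510.00 mm³
X̄ = 115895.00 / 3730.00 = 31.07 mm
Ȳ = 220510.00 / 3730.00 = 59.12 mm

X̄ = 31.07 mm, Ȳ = 59.12 mm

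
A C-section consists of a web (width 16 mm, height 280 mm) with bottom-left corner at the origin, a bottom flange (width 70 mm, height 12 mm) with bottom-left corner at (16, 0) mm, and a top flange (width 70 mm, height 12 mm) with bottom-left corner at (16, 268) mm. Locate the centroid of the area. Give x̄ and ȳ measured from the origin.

Part | A | x̄ᵢ | ȳᵢ | A·x̄ᵢ | A·ȳᵢ
web | 4480.00 | 8.00 | 140.00 | 35840.00 | 627200.00
bottom flange | 840.00 | 51.00 | 6.00 | 42840.00 | 5040.00
top flange | 840.00 | 51.00 | 274.00 | 42840.00 | 230160.00
Σ | 6160.00 |  |  | 121520.00 | 862400.00
x̄ = 121520.00 / 6160.00 = 19.73 mm
ȳ = 862400.00 / 6160.00 = 140.00 mm

x̄ = 19.73 mm, ȳ = 140.00 mm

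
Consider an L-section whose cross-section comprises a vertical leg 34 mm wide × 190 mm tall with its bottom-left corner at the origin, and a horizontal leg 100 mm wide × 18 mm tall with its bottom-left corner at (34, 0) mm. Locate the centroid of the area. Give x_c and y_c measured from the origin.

vertical leg: A = 34 × 190 = 6460.00, centroid at (17.00, 95.00).
horizontal leg: A = 100 × 18 = 1800.00, centroid at (84.00, 9.00).
ΣA = 8260.00 mm², ΣAx_c = 261020.00 mm³, ΣAy_c = 629900.00 mm³.
x_c = 261020.00/8260.00 = 31.60 mm; y_c = 629900.00/8260.00 = 76.26 mm.

x_c = 31.60 mm, y_c = 76.26 mm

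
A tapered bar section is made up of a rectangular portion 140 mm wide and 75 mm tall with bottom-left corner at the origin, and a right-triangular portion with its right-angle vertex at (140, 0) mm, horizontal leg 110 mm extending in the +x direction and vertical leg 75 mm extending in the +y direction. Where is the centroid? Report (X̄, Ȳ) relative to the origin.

X̄ = 100.09 mm, Ȳ = 33.97 mm

Part | A | x̄ᵢ | ȳᵢ | A·x̄ᵢ | A·ȳᵢ
rectangular portion | 10500.00 | 70.00 | 37.50 | 735000.00 | 393750.00
triangular portion | 4125.00 | 176.67 | 25.00 | 728750.00 | 103125.00
Σ | 14625.00 |  |  | 1463750.00 | 496875.00
X̄ = 1463750.00 / 14625.00 = 100.09 mm
Ȳ = 496875.00 / 14625.00 = 33.97 mm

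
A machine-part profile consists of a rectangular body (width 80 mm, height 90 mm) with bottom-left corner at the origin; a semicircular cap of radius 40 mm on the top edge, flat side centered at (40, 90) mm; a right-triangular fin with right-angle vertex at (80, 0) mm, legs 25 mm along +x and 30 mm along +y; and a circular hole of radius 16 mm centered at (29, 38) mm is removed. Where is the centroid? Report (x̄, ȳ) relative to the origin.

rectangular body: A = 80 × 90 = 7200.00, centroid at (40.00, 45.00).
semicircular top: A = ½π·40² = 2513.27, centroid at (40.00, 106.98).
triangular fin: A = ½·25·30 = 375.00, centroid at (88.33, 10.00).
hole: A = −π·16² = -804.25, centroid at (29.00, 38.00).
ΣA = 9284.03 mm², ΣAx̄ = 398332.78 mm³, ΣAȳ = 566049.92 mm³.
x̄ = 398332.78/9284.03 = 42.91 mm; ȳ = 566049.92/9284.03 = 60.97 mm.

x̄ = 42.91 mm, ȳ = 60.97 mm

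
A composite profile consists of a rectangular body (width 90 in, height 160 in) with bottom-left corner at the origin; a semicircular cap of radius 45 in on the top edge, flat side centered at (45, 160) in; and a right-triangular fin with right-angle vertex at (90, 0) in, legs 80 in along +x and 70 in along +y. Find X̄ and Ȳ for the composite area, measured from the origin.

X̄ = 54.85 in, Ȳ = 87.68 in

Part | A | x̄ᵢ | ȳᵢ | A·x̄ᵢ | A·ȳᵢ
rectangular body | 14400.00 | 45.00 | 80.00 | 648000.00 | 1152000.00
semicircular top | 3180.86 | 45.00 | 179.10 | 143138.82 | 569688.01
triangular fin | 2800.00 | 116.67 | 23.33 | 326666.67 | 65333.33
Σ | 20380.86 |  |  | 1117805.48 | 1787021.34
X̄ = 1117805.48 / 20380.86 = 54.85 in
Ȳ = 1787021.34 / 20380.86 = 87.68 in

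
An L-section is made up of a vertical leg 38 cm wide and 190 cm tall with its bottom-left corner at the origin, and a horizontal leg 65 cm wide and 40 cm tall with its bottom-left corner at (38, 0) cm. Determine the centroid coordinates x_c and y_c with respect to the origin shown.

vertical leg: A = 38 × 190 = 7220.00, centroid at (19.00, 95.00).
horizontal leg: A = 65 × 40 = 2600.00, centroid at (70.50, 20.00).
ΣA = 9820.00 cm², ΣAx_c = 320480.00 cm³, ΣAy_c = 737900.00 cm³.
x_c = 320480.00/9820.00 = 32.64 cm; y_c = 737900.00/9820.00 = 75.14 cm.

x_c = 32.64 cm, y_c = 75.14 cm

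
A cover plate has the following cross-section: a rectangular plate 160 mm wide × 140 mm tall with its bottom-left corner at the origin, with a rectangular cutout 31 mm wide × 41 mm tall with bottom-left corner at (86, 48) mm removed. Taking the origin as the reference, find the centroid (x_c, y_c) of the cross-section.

Part | A | x̄ᵢ | ȳᵢ | A·x̄ᵢ | A·ȳᵢ
plate | 22400.00 | 80.00 | 70.00 | 1792000.00 | 1568000.00
hole | -1271.00 | 101.50 | 68.50 | -129006.50 | -87063.50
Σ | 21129.00 |  |  | 1662993.50 | 1480936.50
x_c = 1662993.50 / 21129.00 = 78.71 mm
y_c = 1480936.50 / 21129.00 = 70.09 mm

x_c = 78.71 mm, y_c = 70.09 mm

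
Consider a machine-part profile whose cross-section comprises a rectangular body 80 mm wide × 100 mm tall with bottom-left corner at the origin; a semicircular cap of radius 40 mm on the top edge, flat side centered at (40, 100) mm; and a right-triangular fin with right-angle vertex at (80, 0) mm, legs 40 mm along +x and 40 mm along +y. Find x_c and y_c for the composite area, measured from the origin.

rectangular body: A = 80 × 100 = 8000.00, centroid at (40.00, 50.00).
semicircular top: A = ½π·40² = 2513.27, centroid at (40.00, 116.98).
triangular fin: A = ½·40·40 = 800.00, centroid at (93.33, 13.33).
ΣA = 11313.27 mm², ΣAx_c = 495197.63 mm³, ΣAy_c = 704660.75 mm³.
x_c = 495197.63/11313.27 = 43.77 mm; y_c = 704660.75/11313.27 = 62.29 mm.

x_c = 43.77 mm, y_c = 62.29 mm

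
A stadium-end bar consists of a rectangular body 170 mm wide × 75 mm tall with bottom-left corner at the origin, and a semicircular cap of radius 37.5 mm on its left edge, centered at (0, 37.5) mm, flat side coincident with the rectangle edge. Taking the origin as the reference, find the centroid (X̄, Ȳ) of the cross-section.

rectangular body: A = 170 × 75 = 12750.00, centroid at (85.00, 37.50).
semicircular end: A = ½π·37.5² = 2208.93, centroid at (-15.92, 37.50).
ΣA = 14958.93 mm², ΣAX̄ = 1048593.75 mm³, ΣAȲ = 560959.96 mm³.
X̄ = 1048593.75/14958.93 = 70.10 mm; Ȳ = 560959.96/14958.93 = 37.50 mm.

X̄ = 70.10 mm, Ȳ = 37.50 mm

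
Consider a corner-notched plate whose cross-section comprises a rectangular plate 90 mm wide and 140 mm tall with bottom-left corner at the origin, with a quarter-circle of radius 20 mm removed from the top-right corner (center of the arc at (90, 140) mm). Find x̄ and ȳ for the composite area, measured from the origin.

Part | A | x̄ᵢ | ȳᵢ | A·x̄ᵢ | A·ȳᵢ
plate | 12600.00 | 45.00 | 70.00 | 567000.00 | 882000.00
removed quarter-circle | -314.16 | 81.51 | 131.51 | -25607.67 | -41315.63
Σ | 12285.84 |  |  | 541392.33 | 840684.37
x̄ = 541392.33 / 12285.84 = 44.07 mm
ȳ = 840684.37 / 12285.84 = 68.43 mm

x̄ = 44.07 mm, ȳ = 68.43 mm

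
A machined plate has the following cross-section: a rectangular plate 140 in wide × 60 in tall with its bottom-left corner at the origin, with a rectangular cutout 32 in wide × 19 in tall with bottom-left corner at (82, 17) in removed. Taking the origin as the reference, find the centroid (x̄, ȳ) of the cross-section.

plate: A = 140 × 60 = 8400.00, centroid at (70.00, 30.00).
hole: A = −(32 × 19) = -608.00, centroid at (98.00, 26.50).
ΣA = 7792.00 in², ΣAx̄ = 528416.00 in³, ΣAȳ = 235888.00 in³.
x̄ = 528416.00/7792.00 = 67.82 in; ȳ = 235888.00/7792.00 = 30.27 in.

x̄ = 67.82 in, ȳ = 30.27 in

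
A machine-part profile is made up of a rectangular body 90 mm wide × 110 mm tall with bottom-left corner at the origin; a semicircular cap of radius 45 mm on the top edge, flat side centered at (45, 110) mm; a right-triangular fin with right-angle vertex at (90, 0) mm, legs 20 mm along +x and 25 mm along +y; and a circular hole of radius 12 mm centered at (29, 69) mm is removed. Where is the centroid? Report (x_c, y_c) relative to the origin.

rectangular body: A = 90 × 110 = 9900.00, centroid at (45.00, 55.00).
semicircular top: A = ½π·45² = 3180.86, centroid at (45.00, 129.10).
triangular fin: A = ½·20·25 = 250.00, centroid at (96.67, 8.33).
hole: A = −π·12² = -452.39, centroid at (29.00, 69.00).
ΣA = 12878.47 mm²
ΣAx_c = (9900.00)(45.00) + (3180.86)(45.00) + (250.00)(96.67) + (-452.39)(29.00) = 599686.19 mm³
ΣAy_c = (9900.00)(55.00) + (3180.86)(129.10) + (250.00)(8.33) + (-452.39)(69.00) = 926013.35 mm³
x_c = 599686.19 / 12878.47 = 46.57 mm
y_c = 926013.35 / 12878.47 = 71.90 mm

x_c = 46.57 mm, y_c = 71.90 mm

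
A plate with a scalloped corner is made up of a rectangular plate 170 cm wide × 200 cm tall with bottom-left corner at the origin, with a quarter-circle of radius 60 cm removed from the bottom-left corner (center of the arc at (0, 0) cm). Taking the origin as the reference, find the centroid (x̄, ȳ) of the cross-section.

Part | A | x̄ᵢ | ȳᵢ | A·x̄ᵢ | A·ȳᵢ
plate | 34000.00 | 85.00 | 100.00 | 2890000.00 | 3400000.00
removed quarter-circle | -2827.43 | 25.46 | 25.46 | -72000.00 | -72000.00
Σ | 31172.57 |  |  | 2818000.00 | 3328000.00
x̄ = 2818000.00 / 31172.57 = 90.40 cm
ȳ = 3328000.00 / 31172.57 = 106.76 cm

x̄ = 90.40 cm, ȳ = 106.76 cm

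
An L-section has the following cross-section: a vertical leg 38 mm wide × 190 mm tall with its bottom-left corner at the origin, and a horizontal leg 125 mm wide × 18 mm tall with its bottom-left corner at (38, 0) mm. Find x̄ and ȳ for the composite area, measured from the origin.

vertical leg: A = 38 × 190 = 7220.00, centroid at (19.00, 95.00).
horizontal leg: A = 125 × 18 = 2250.00, centroid at (100.50, 9.00).
ΣA = 9470.00 mm², ΣAx̄ = 363305.00 mm³, ΣAȳ = 706150.00 mm³.
x̄ = 363305.00/9470.00 = 38.36 mm; ȳ = 706150.00/9470.00 = 74.57 mm.

x̄ = 38.36 mm, ȳ = 74.57 mm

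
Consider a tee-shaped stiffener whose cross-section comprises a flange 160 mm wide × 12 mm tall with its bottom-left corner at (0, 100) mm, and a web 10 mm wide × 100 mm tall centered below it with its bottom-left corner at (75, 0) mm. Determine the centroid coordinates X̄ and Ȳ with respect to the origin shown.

X̄ = 80.00 mm, Ȳ = 86.82 mm

web: A = 10 × 100 = 1000.00, centroid at (80.00, 50.00).
flange: A = 160 × 12 = 1920.00, centroid at (80.00, 106.00).
ΣA = 2920.00 mm², ΣAX̄ = 233600.00 mm³, ΣAȲ = 253520.00 mm³.
X̄ = 233600.00/2920.00 = 80.00 mm; Ȳ = 253520.00/2920.00 = 86.82 mm.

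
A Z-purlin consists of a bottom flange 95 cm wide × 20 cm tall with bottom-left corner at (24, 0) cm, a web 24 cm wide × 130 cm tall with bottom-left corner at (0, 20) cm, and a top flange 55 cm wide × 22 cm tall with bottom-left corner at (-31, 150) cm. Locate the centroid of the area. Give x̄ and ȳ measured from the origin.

x̄ = 27.14 cm, ȳ = 76.89 cm

Part | A | x̄ᵢ | ȳᵢ | A·x̄ᵢ | A·ȳᵢ
bottom flange | 1900.00 | 71.50 | 10.00 | 135850.00 | 19000.00
web | 3120.00 | 12.00 | 85.00 | 37440.00 | 265200.00
top flange | 1210.00 | -3.50 | 161.00 | -4235.00 | 194810.00
Σ | 6230.00 |  |  | 169055.00 | 479010.00
x̄ = 169055.00 / 6230.00 = 27.14 cm
ȳ = 479010.00 / 6230.00 = 76.89 cm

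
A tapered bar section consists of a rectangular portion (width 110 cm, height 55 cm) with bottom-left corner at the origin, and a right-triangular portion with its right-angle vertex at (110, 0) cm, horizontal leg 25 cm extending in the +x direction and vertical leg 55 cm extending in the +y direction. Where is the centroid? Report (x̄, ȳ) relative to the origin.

x̄ = 61.46 cm, ȳ = 26.56 cm

rectangular portion: A = 110 × 55 = 6050.00, centroid at (55.00, 27.50).
triangular portion: A = ½·25·55 = 687.50, centroid at (118.33, 18.33).
ΣA = 6737.50 cm², ΣAx̄ = 414104.17 cm³, ΣAȳ = 178979.17 cm³.
x̄ = 414104.17/6737.50 = 61.46 cm; ȳ = 178979.17/6737.50 = 26.56 cm.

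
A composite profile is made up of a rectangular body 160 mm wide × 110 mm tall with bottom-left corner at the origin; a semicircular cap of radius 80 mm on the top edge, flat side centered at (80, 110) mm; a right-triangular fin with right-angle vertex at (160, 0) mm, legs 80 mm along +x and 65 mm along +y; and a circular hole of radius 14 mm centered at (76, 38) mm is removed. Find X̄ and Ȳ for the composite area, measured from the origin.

X̄ = 89.44 mm, Ȳ = 82.60 mm

rectangular body: A = 160 × 110 = 17600.00, centroid at (80.00, 55.00).
semicircular top: A = ½π·80² = 10053.10, centroid at (80.00, 143.95).
triangular fin: A = ½·80·65 = 2600.00, centroid at (186.67, 21.67).
hole: A = −π·14² = -615.75, centroid at (76.00, 38.00).
ΣA = 29637.34 mm²
ΣAX̄ = (17600.00)(80.00) + (10053.10)(80.00) + (2600.00)(186.67) + (-615.75)(76.00) = 2650783.89 mm³
ΣAȲ = (17600.00)(55.00) + (10053.10)(143.95) + (2600.00)(21.67) + (-615.75)(38.00) = 2448108.70 mm³
X̄ = 2650783.89 / 29637.34 = 89.44 mm
Ȳ = 2448108.70 / 29637.34 = 82.60 mm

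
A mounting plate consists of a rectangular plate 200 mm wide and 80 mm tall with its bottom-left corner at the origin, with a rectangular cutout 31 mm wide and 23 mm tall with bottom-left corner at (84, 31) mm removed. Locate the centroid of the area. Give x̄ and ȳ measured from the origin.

plate: A = 200 × 80 = 16000.00, centroid at (100.00, 40.00).
hole: A = −(31 × 23) = -713.00, centroid at (99.50, 42.50).
ΣA = 15287.00 mm², ΣAx̄ = 1529056.50 mm³, ΣAȳ = 609697.50 mm³.
x̄ = 1529056.50/15287.00 = 100.02 mm; ȳ = 609697.50/15287.00 = 39.88 mm.

x̄ = 100.02 mm, ȳ = 39.88 mm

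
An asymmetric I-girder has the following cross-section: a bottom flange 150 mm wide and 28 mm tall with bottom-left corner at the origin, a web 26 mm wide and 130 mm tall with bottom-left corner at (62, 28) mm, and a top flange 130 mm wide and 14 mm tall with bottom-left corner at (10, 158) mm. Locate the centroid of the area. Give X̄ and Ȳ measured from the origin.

X̄ = 75.00 mm, Ȳ = 71.64 mm

bottom flange: A = 150 × 28 = 4200.00, centroid at (75.00, 14.00).
web: A = 26 × 130 = 3380.00, centroid at (75.00, 93.00).
top flange: A = 130 × 14 = 1820.00, centroid at (75.00, 165.00).
ΣA = 9400.00 mm², ΣAX̄ = 705000.00 mm³, ΣAȲ = 673440.00 mm³.
X̄ = 705000.00/9400.00 = 75.00 mm; Ȳ = 673440.00/9400.00 = 71.64 mm.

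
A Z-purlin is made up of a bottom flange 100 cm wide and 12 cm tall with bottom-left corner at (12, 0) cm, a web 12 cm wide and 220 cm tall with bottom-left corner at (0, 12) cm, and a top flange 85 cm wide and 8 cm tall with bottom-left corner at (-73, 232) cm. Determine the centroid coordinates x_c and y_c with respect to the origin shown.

bottom flange: A = 100 × 12 = 1200.00, centroid at (62.00, 6.00).
web: A = 12 × 220 = 2640.00, centroid at (6.00, 122.00).
top flange: A = 85 × 8 = 680.00, centroid at (-30.50, 236.00).
ΣA = 4520.00 cm², ΣAx_c = 69500.00 cm³, ΣAy_c = 489760.00 cm³.
x_c = 69500.00/4520.00 = 15.38 cm; y_c = 489760.00/4520.00 = 108.35 cm.

x_c = 15.38 cm, y_c = 108.35 cm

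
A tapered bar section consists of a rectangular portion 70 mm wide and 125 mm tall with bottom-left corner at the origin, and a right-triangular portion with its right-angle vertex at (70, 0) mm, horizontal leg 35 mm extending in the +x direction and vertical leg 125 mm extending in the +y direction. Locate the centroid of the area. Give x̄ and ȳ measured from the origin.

rectangular portion: A = 70 × 125 = 8750.00, centroid at (35.00, 62.50).
triangular portion: A = ½·35·125 = 2187.50, centroid at (81.67, 41.67).
ΣA = 10937.50 mm², ΣAx̄ = 484895.83 mm³, ΣAȳ = 638020.83 mm³.
x̄ = 484895.83/10937.50 = 44.33 mm; ȳ = 638020.83/10937.50 = 58.33 mm.

x̄ = 44.33 mm, ȳ = 58.33 mm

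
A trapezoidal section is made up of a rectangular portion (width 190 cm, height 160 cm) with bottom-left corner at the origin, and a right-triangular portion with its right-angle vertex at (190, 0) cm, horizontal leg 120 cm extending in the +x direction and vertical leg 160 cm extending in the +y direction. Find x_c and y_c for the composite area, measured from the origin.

x_c = 127.40 cm, y_c = 73.60 cm

Part | A | x̄ᵢ | ȳᵢ | A·x̄ᵢ | A·ȳᵢ
rectangular portion | 30400.00 | 95.00 | 80.00 | 2888000.00 | 2432000.00
triangular portion | 9600.00 | 230.00 | 53.33 | 2208000.00 | 512000.00
Σ | 40000.00 |  |  | 5096000.00 | 2944000.00
x_c = 5096000.00 / 40000.00 = 127.40 cm
y_c = 2944000.00 / 40000.00 = 73.60 cm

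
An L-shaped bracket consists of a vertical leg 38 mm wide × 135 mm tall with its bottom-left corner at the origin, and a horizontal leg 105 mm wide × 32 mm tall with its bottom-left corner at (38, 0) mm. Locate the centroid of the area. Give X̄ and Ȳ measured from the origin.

X̄ = 47.30 mm, Ȳ = 47.12 mm

vertical leg: A = 38 × 135 = 5130.00, centroid at (19.00, 67.50).
horizontal leg: A = 105 × 32 = 3360.00, centroid at (90.50, 16.00).
ΣA = 8490.00 mm², ΣAX̄ = 401550.00 mm³, ΣAȲ = 400035.00 mm³.
X̄ = 401550.00/8490.00 = 47.30 mm; Ȳ = 400035.00/8490.00 = 47.12 mm.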